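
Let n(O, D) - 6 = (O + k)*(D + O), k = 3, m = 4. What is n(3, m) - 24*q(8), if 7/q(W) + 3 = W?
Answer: 72/5 ≈ 14.400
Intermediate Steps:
q(W) = 7/(-3 + W)
n(O, D) = 6 + (3 + O)*(D + O) (n(O, D) = 6 + (O + 3)*(D + O) = 6 + (3 + O)*(D + O))
n(3, m) - 24*q(8) = (6 + 3² + 3*4 + 3*3 + 4*3) - 168/(-3 + 8) = (6 + 9 + 12 + 9 + 12) - 168/5 = 48 - 168/5 = 72/5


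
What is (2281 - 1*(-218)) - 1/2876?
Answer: 7187123/2876 ≈ 2499.0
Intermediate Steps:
(2281 - 1*(-218)) - 1/2876 = (2281 + 218) - 1*1/2876 = 2499 - 1/2876 = 7187123/2876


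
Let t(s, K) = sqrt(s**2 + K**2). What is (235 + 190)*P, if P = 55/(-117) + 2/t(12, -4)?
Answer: -23375/117 + 85*sqrt(10)/4 ≈ -132.59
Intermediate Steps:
t(s, K) = sqrt(K**2 + s**2)
P = -55/117 + sqrt(10)/20 (P = 55/(-117) + 2/(sqrt((-4)**2 + 12**2)) = 55*(-1/117) + 2/(sqrt(16 + 144)) = -55/117 + 2/(sqrt(160)) = -55/117 + 2/((4*sqrt(10))) = -55/117 + 2*(sqrt(10)/40) = -55/117 + sqrt(10)/20 ≈ -0.31197)
(235 + 190)*P = (235 + 190)*(-55/117 + sqrt(10)/20) = 425*(-55/117 + sqrt(10)/20) = -23375/117 + 85*sqrt(10)/4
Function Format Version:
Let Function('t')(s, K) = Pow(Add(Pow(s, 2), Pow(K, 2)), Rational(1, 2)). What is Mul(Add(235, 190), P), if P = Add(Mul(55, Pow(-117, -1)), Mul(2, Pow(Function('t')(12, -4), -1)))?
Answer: Add(Rational(-23375, 117), Mul(Rational(85, 4), Pow(10, Rational(1, 2)))) ≈ -132.59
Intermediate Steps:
Function('t')(s, K) = Pow(Add(Pow(K, 2), Pow(s, 2)), Rational(1, 2))
P = Add(Rational(-55, 117), Mul(Rational(1, 20), Pow(10, Rational(1, 2)))) (P = Add(Mul(55, Pow(-117, -1)), Mul(2, Pow(Pow(Add(Pow(-4, 2), Pow(12, 2)), Rational(1, 2)), -1))) = Add(Mul(55, Rational(-1, 117)), Mul(2, Pow(Pow(Add(16, 144), Rational(1, 2)), -1))) = Add(Rational(-55, 117), Mul(2, Pow(Pow(160, Rational(1, 2)), -1))) = Add(Rational(-55, 117), Mul(2, Pow(Mul(4, Pow(10, Rational(1, 2))), -1))) = Add(Rational(-55, 117), Mul(2, Mul(Rational(1, 40), Pow(10, Rational(1, 2))))) = Add(Rational(-55, 117), Mul(Rational(1, 20), Pow(10, Rational(1, 2)))) ≈ -0.31197)
Mul(Add(235, 190), P) = Mul(Add(235, 190), Add(Rational(-55, 117), Mul(Rational(1, 20), Pow(10, Rational(1, 2))))) = Mul(425, Add(Rational(-55, 117), Mul(Rational(1, 20), Pow(10, Rational(1, 2))))) = Add(Rational(-23375, 117), Mul(Rational(85, 4), Pow(10, Rational(1, 2))))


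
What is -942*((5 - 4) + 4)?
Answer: -4710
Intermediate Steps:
-942*((5 - 4) + 4) = -942*(1 + 4) = -942*5 = -4710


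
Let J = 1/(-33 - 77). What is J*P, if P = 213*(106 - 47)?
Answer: -12567/110 ≈ -114.25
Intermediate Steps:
P = 12567 (P = 213*59 = 12567)
J = -1/110 (J = 1/(-110) = -1/110 ≈ -0.0090909)
J*P = -1/110*12567 = -12567/110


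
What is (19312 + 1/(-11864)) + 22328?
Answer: 494016959/11864 ≈ 41640.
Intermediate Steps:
(19312 + 1/(-11864)) + 22328 = (19312 - 1/11864) + 22328 = 229117567/11864 + 22328 = 494016959/11864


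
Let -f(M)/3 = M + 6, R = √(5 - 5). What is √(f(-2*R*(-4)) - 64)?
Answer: I*√82 ≈ 9.0554*I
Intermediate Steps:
R = 0 (R = √0 = 0)
f(M) = -18 - 3*M (f(M) = -3*(M + 6) = -3*(6 + M) = -18 - 3*M)
√(f(-2*R*(-4)) - 64) = √((-18 - 3*(-2*0)*(-4)) - 64) = √((-18 - 0*(-4)) - 64) = √((-18 - 3*0) - 64) = √((-18 + 0) - 64) = √(-18 - 64) = √(-82) = I*√82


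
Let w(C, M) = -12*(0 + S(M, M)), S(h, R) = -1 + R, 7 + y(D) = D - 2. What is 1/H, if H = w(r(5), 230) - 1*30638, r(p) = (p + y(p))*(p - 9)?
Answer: -1/33386 ≈ -2.9953e-5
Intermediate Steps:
y(D) = -9 + D (y(D) = -7 + (D - 2) = -7 + (-2 + D) = -9 + D)
r(p) = (-9 + p)*(-9 + 2*p) (r(p) = (p + (-9 + p))*(p - 9) = (-9 + 2*p)*(-9 + p) = (-9 + p)*(-9 + 2*p))
w(C, M) = 12 - 12*M (w(C, M) = -12*(0 + (-1 + M)) = -12*(-1 + M) = 12 - 12*M)
H = -33386 (H = (12 - 12*230) - 1*30638 = (12 - 2760) - 30638 = -2748 - 30638 = -33386)
1/H = 1/(-33386) = -1/33386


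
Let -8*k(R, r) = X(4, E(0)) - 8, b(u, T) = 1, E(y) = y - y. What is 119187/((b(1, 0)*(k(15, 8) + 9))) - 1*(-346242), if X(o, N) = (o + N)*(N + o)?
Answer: 2889123/8 ≈ 3.6114e+5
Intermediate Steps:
E(y) = 0
X(o, N) = (N + o)**2 (X(o, N) = (N + o)*(N + o) = (N + o)**2)
k(R, r) = -1 (k(R, r) = -((0 + 4)**2 - 8)/8 = -(4**2 - 8)/8 = -(16 - 8)/8 = -1/8*8 = -1)
119187/((b(1, 0)*(k(15, 8) + 9))) - 1*(-346242) = 119187/((1*(-1 + 9))) - 1*(-346242) = 119187/((1*8)) + 346242 = 119187/8 + 346242 = 2889123/8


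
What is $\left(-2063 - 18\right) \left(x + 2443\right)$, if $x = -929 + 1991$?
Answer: $-7293905$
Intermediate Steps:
$x = 1062$
$\left(-2063 - 18\right) \left(x + 2443\right) = \left(-2063 - 18\right) \left(1062 + 2443\right) = \left(-2081\right) 3505 = -7293905$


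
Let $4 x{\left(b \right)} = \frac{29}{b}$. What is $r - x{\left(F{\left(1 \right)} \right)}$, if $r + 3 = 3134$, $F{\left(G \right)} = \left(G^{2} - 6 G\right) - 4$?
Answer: $\frac{112745}{36} \approx 3131.8$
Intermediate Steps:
$F{\left(G \right)} = -4 + G^{2} - 6 G$
$r = 3131$ ($r = -3 + 3134 = 3131$)
$x{\left(b \right)} = \frac{29}{4 b}$ ($x{\left(b \right)} = \frac{29 \frac{1}{b}}{4} = \frac{29}{4 b}$)
$r - x{\left(F{\left(1 \right)} \right)} = 3131 - \frac{29}{4 \left(-4 + 1^{2} - 6\right)} = 3131 - \frac{29}{4 \left(-4 + 1 - 6\right)} = 3131 - \frac{29}{4 \left(-9\right)} = 3131 - \frac{29}{4} \left(- \frac{1}{9}\right) = 3131 - - \frac{29}{36} = 3131 + \frac{29}{36} = \frac{112745}{36}$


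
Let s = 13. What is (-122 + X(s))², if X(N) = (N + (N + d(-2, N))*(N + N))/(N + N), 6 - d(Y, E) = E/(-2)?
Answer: 9216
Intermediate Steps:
d(Y, E) = 6 + E/2 (d(Y, E) = 6 - E/(-2) = 6 - E*(-1)/2 = 6 - (-1)*E/2 = 6 + E/2)
X(N) = (N + 2*N*(6 + 3*N/2))/(2*N) (X(N) = (N + (N + (6 + N/2))*(N + N))/(N + N) = (N + (6 + 3*N/2)*(2*N))/((2*N)) = (N + 2*N*(6 + 3*N/2))*(1/(2*N)) = (N + 2*N*(6 + 3*N/2))/(2*N))
(-122 + X(s))² = (-122 + (13/2 + (3/2)*13))² = (-122 + (13/2 + 39/2))² = (-122 + 26)² = (-96)² = 9216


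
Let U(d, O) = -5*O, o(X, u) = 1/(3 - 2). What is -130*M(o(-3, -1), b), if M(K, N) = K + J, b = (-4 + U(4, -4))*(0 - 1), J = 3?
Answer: -520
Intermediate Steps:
o(X, u) = 1 (o(X, u) = 1/1 = 1)
b = -16 (b = (-4 - 5*(-4))*(0 - 1) = (-4 + 20)*(-1) = 16*(-1) = -16)
M(K, N) = 3 + K (M(K, N) = K + 3 = 3 + K)
-130*M(o(-3, -1), b) = -130*(3 + 1) = -130*4 = -520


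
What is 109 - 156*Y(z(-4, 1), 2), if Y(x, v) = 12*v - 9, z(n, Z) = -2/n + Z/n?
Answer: -2231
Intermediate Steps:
Y(x, v) = -9 + 12*v
109 - 156*Y(z(-4, 1), 2) = 109 - 156*(-9 + 12*2) = 109 - 156*(-9 + 24) = 109 - 156*15 = 109 - 2340 = -2231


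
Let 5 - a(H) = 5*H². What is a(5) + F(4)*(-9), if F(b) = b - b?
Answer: -120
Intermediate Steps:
F(b) = 0
a(H) = 5 - 5*H²
a(5) + F(4)*(-9) = (5 - 5*5²) + 0*(-9) = (5 - 5*25) + 0 = (5 - 125) + 0 = -120 + 0 = -120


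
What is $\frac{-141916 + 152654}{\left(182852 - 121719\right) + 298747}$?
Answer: $\frac{5369}{179940} \approx 0.029838$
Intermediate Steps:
$\frac{-141916 + 152654}{\left(182852 - 121719\right) + 298747} = \frac{10738}{\left(182852 - 121719\right) + 298747} = \frac{10738}{61133 + 298747} = \frac{10738}{359880} = 10738 \cdot \frac{1}{359880} = \frac{5369}{179940}$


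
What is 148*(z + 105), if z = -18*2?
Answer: 10212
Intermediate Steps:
z = -36
148*(z + 105) = 148*(-36 + 105) = 148*69 = 10212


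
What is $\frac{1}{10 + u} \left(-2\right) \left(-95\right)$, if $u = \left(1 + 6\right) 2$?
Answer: $\frac{95}{12} \approx 7.9167$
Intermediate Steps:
$u = 14$ ($u = 7 \cdot 2 = 14$)
$\frac{1}{10 + u} \left(-2\right) \left(-95\right) = \frac{1}{10 + 14} \left(-2\right) \left(-95\right) = \frac{1}{24} \left(-2\right) \left(-95\right) = \left(- \frac{1}{12}\right) \left(-95\right) = \frac{95}{12}$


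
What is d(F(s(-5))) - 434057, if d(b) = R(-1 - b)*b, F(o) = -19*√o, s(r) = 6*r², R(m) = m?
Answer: -488207 + 95*√6 ≈ -4.8797e+5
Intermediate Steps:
d(b) = b*(-1 - b) (d(b) = (-1 - b)*b = b*(-1 - b))
d(F(s(-5))) - 434057 = -(-19*5*√6)*(1 - 19*5*√6) - 434057 = -(-95*√6)*(1 - 95*√6) - 434057 = 95*√6*(1 - 95*√6) - 434057 = -434057 + 95*√6*(1 - 95*√6)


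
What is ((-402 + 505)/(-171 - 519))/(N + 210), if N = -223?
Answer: 103/8970 ≈ 0.011483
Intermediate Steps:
((-402 + 505)/(-171 - 519))/(N + 210) = ((-402 + 505)/(-171 - 519))/(-223 + 210) = (103/(-690))/(-13) = -103*(-1)/(13*690) = -1/13*(-103/690) = 103/8970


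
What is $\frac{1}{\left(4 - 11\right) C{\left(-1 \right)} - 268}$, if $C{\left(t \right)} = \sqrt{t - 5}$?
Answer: $\frac{i}{- 268 i + 7 \sqrt{6}} \approx -0.0037161 + 0.00023776 i$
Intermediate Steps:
$C{\left(t \right)} = \sqrt{-5 + t}$
$\frac{1}{\left(4 - 11\right) C{\left(-1 \right)} - 268} = \frac{1}{\left(4 - 11\right) \sqrt{-5 - 1} - 268} = \frac{1}{- 7 \sqrt{-6} - 268} = \frac{1}{- 7 i \sqrt{6} - 268} = \frac{1}{-268 - 7 i \sqrt{6}}$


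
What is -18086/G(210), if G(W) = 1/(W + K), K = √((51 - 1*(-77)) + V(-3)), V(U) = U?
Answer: -3798060 - 90430*√5 ≈ -4.0003e+6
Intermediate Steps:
K = 5*√5 (K = √((51 - 1*(-77)) - 3) = √((51 + 77) - 3) = √(128 - 3) = √125 = 5*√5 ≈ 11.180)
G(W) = 1/(W + 5*√5)
-18086/G(210) = -(3798060 + 90430*√5) = -18086*(210 + 5*√5) = -3798060 - 90430*√5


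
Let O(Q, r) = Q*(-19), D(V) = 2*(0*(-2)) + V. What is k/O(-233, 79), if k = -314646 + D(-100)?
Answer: -314746/4427 ≈ -71.097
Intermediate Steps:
D(V) = V (D(V) = 2*0 + V = 0 + V = V)
k = -314746 (k = -314646 - 100 = -314746)
O(Q, r) = -19*Q
k/O(-233, 79) = -314746/((-19*(-233))) = -314746/4427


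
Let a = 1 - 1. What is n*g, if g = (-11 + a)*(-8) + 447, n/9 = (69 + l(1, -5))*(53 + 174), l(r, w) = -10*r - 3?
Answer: 61208280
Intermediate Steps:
a = 0
l(r, w) = -3 - 10*r
n = 114408 (n = 9*((69 + (-3 - 10*1))*(53 + 174)) = 9*((69 + (-3 - 10))*227) = 9*((69 - 13)*227) = 9*(56*227) = 9*12712 = 114408)
g = 535 (g = (-11 + 0)*(-8) + 447 = -11*(-8) + 447 = 88 + 447 = 535)
n*g = 114408*535 = 61208280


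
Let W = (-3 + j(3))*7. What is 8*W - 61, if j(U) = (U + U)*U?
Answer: 779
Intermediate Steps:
j(U) = 2*U² (j(U) = (2*U)*U = 2*U²)
W = 105 (W = (-3 + 2*3²)*7 = (-3 + 2*9)*7 = (-3 + 18)*7 = 15*7 = 105)
8*W - 61 = 8*105 - 61 = 840 - 61 = 779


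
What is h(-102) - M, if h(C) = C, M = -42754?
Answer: 42652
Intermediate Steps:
h(-102) - M = -102 - 1*(-42754) = -102 + 42754 = 42652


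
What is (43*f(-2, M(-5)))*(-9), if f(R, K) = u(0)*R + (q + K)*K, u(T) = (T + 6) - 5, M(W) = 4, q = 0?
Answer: -5418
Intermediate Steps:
u(T) = 1 + T (u(T) = (6 + T) - 5 = 1 + T)
f(R, K) = R + K² (f(R, K) = (1 + 0)*R + (0 + K)*K = 1*R + K*K = R + K²)
(43*f(-2, M(-5)))*(-9) = (43*(-2 + 4²))*(-9) = (43*(-2 + 16))*(-9) = (43*14)*(-9) = 602*(-9) = -5418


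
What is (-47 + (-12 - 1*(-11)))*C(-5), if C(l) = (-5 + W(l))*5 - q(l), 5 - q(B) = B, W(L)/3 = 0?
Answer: 1680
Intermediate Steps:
W(L) = 0 (W(L) = 3*0 = 0)
q(B) = 5 - B
C(l) = -30 + l (C(l) = (-5 + 0)*5 - (5 - l) = -5*5 + (-5 + l) = -25 + (-5 + l) = -30 + l)
(-47 + (-12 - 1*(-11)))*C(-5) = (-47 + (-12 - 1*(-11)))*(-30 - 5) = (-47 + (-12 + 11))*(-35) = (-47 - 1)*(-35) = -48*(-35) = 1680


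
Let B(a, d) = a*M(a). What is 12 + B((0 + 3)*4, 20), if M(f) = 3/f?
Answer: 15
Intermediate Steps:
B(a, d) = 3 (B(a, d) = a*(3/a) = 3)
12 + B((0 + 3)*4, 20) = 12 + 3 = 15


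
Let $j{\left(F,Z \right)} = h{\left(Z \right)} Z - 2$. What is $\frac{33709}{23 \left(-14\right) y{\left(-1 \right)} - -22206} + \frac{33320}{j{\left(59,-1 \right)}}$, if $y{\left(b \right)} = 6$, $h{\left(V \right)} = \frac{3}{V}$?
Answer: $\frac{675563389}{20274} \approx 33322.0$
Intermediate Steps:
$j{\left(F,Z \right)} = 1$ ($j{\left(F,Z \right)} = \frac{3}{Z} Z - 2 = 3 - 2 = 1$)
$\frac{33709}{23 \left(-14\right) y{\left(-1 \right)} - -22206} + \frac{33320}{j{\left(59,-1 \right)}} = \frac{33709}{23 \left(-14\right) 6 - -22206} + \frac{33320}{1} = \frac{33709}{\left(-322\right) 6 + 22206} + 33320 \cdot 1 = \frac{33709}{-1932 + 22206} + 33320 = \frac{33709}{20274} + 33320 = \frac{675563389}{20274}$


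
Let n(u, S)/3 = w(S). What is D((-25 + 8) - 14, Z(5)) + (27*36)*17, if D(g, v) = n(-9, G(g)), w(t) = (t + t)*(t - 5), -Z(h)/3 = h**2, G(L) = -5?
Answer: 16824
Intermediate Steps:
Z(h) = -3*h**2
w(t) = 2*t*(-5 + t) (w(t) = (2*t)*(-5 + t) = 2*t*(-5 + t))
n(u, S) = 6*S*(-5 + S) (n(u, S) = 3*(2*S*(-5 + S)) = 6*S*(-5 + S))
D(g, v) = 300 (D(g, v) = 6*(-5)*(-5 - 5) = 6*(-5)*(-10) = 300)
D((-25 + 8) - 14, Z(5)) + (27*36)*17 = 300 + (27*36)*17 = 300 + 972*17 = 300 + 16524 = 16824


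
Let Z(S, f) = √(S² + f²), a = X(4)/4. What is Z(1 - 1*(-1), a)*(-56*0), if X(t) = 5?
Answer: 0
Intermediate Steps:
a = 5/4 ≈ 1.2500
Z(1 - 1*(-1), a)*(-56*0) = √((1 - 1*(-1))² + (5/4)²)*(-56*0) = √((1 + 1)² + 25/16)*0 = √(2² + 25/16)*0 = √(4 + 25/16)*0 = √(89/16)*0 = (√89/4)*0 = 0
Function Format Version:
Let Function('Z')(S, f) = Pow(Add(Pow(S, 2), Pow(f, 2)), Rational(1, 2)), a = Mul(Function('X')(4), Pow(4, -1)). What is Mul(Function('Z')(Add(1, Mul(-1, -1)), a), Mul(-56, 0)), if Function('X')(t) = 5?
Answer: 0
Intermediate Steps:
a = Rational(5, 4) (a = Mul(5, Pow(4, -1)) = Mul(5, Rational(1, 4)) = Rational(5, 4) ≈ 1.2500)
Mul(Function('Z')(Add(1, Mul(-1, -1)), a), Mul(-56, 0)) = Mul(Pow(Add(Pow(Add(1, Mul(-1, -1)), 2), Pow(Rational(5, 4), 2)), Rational(1, 2)), Mul(-56, 0)) = Mul(Pow(Add(Pow(Add(1, 1), 2), Rational(25, 16)), Rational(1, 2)), 0) = Mul(Pow(Add(Pow(2, 2), Rational(25, 16)), Rational(1, 2)), 0) = Mul(Pow(Add(4, Rational(25, 16)), Rational(1, 2)), 0) = Mul(Pow(Rational(89, 16), Rational(1, 2)), 0) = Mul(Mul(Rational(1, 4), Pow(89, Rational(1, 2))), 0) = 0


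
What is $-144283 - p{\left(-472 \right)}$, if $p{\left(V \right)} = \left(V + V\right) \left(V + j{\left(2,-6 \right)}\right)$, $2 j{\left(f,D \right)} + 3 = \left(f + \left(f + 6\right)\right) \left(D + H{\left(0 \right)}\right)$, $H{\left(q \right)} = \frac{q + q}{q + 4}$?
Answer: $-619587$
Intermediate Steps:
$H{\left(q \right)} = \frac{2 q}{4 + q}$
$j{\left(f,D \right)} = - \frac{3}{2} + \frac{D \left(6 + 2 f\right)}{2}$ ($j{\left(f,D \right)} = - \frac{3}{2} + \frac{\left(f + \left(f + 6\right)\right) \left(D + 2 \cdot 0 \frac{1}{4 + 0}\right)}{2} = - \frac{3}{2} + \frac{\left(f + \left(6 + f\right)\right) \left(D + 2 \cdot 0 \cdot \frac{1}{4}\right)}{2} = - \frac{3}{2} + \frac{\left(6 + 2 f\right) \left(D + 2 \cdot 0 \cdot \frac{1}{4}\right)}{2} = - \frac{3}{2} + \frac{\left(6 + 2 f\right) \left(D + 0\right)}{2} = - \frac{3}{2} + \frac{\left(6 + 2 f\right) D}{2} = - \frac{3}{2} + \frac{D \left(6 + 2 f\right)}{2}$)
$p{\left(V \right)} = 2 V \left(- \frac{63}{2} + V\right)$ ($p{\left(V \right)} = \left(V + V\right) \left(V - \frac{63}{2}\right) = 2 V \left(V - \frac{63}{2}\right) = 2 V \left(- \frac{63}{2} + V\right)$)
$-144283 - p{\left(-472 \right)} = -144283 - - 472 \left(-63 + 2 \left(-472\right)\right) = -144283 - - 472 \left(-63 - 944\right) = -144283 - \left(-472\right) \left(-1007\right) = -144283 - 475304 = -619587$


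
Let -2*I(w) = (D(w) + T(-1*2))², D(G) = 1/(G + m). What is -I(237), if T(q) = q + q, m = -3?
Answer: 874225/109512 ≈ 7.9829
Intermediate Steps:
D(G) = 1/(-3 + G) (D(G) = 1/(G - 3) = 1/(-3 + G))
T(q) = 2*q
I(w) = -(-4 + 1/(-3 + w))²/2 (I(w) = -(1/(-3 + w) + 2*(-1*2))²/2 = -(1/(-3 + w) + 2*(-2))²/2 = -(1/(-3 + w) - 4)²/2 = -(-4 + 1/(-3 + w))²/2)
-I(237) = -(-1)*(-13 + 4*237)²/(2*(-3 + 237)²) = -(-1)*(-13 + 948)²/(2*234²) = -(-1)*935²/(2*54756) = -(-1)*874225/(2*54756) = -1*(-874225/109512) = 874225/109512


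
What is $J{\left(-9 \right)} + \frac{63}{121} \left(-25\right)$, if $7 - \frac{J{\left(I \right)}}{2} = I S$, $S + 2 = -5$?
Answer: $- \frac{15127}{121} \approx -125.02$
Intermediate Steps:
$S = -7$ ($S = -2 - 5 = -7$)
$J{\left(I \right)} = 14 + 14 I$ ($J{\left(I \right)} = 14 - 2 I \left(-7\right) = 14 - 2 \left(- 7 I\right) = 14 + 14 I$)
$J{\left(-9 \right)} + \frac{63}{121} \left(-25\right) = \left(14 + 14 \left(-9\right)\right) + \frac{63}{121} \left(-25\right) = \left(14 - 126\right) + 63 \cdot \frac{1}{121} \left(-25\right) = -112 + \frac{63}{121} \left(-25\right) = -112 - \frac{1575}{121} = - \frac{15127}{121}$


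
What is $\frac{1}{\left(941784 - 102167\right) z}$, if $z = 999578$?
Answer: $\frac{1}{839262681626} \approx 1.1915 \cdot 10^{-12}$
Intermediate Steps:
$\frac{1}{\left(941784 - 102167\right) z} = \frac{1}{\left(941784 - 102167\right) 999578} = \frac{1}{839617} \cdot \frac{1}{999578} = \frac{1}{839262681626}$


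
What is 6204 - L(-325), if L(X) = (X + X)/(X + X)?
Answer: 6203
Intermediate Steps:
L(X) = 1 (L(X) = (2*X)/((2*X)) = (2*X)*(1/(2*X)) = 1)
6204 - L(-325) = 6204 - 1*1 = 6204 - 1 = 6203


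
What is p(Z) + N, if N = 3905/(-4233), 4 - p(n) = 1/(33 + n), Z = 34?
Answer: 868576/283611 ≈ 3.0626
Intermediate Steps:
p(n) = 4 - 1/(33 + n)
N = -3905/4233 (N = 3905*(-1/4233) = -3905/4233 ≈ -0.92251)
p(Z) + N = (131 + 4*34)/(33 + 34) - 3905/4233 = (131 + 136)/67 - 3905/4233 = (1/67)*267 - 3905/4233 = 267/67 - 3905/4233 = 868576/283611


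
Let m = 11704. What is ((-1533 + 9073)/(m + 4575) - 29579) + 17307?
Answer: -199768348/16279 ≈ -12272.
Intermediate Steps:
((-1533 + 9073)/(m + 4575) - 29579) + 17307 = ((-1533 + 9073)/(11704 + 4575) - 29579) + 17307 = (7540/16279 - 29579) + 17307 = -481509001/16279 + 17307 = -199768348/16279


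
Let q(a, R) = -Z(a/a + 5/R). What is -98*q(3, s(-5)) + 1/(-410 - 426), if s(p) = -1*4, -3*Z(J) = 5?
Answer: -409643/2508 ≈ -163.33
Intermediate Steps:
Z(J) = -5/3 (Z(J) = -⅓*5 = -5/3)
s(p) = -4
q(a, R) = 5/3 (q(a, R) = -1*(-5/3) = 5/3)
-98*q(3, s(-5)) + 1/(-410 - 426) = -98*5/3 + 1/(-410 - 426) = -490/3 + 1/(-836) = -490/3 - 1/836 = -409643/2508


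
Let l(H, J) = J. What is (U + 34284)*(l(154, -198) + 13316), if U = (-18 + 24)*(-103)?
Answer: 441630588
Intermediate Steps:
U = -618 (U = 6*(-103) = -618)
(U + 34284)*(l(154, -198) + 13316) = (-618 + 34284)*(-198 + 13316) = 33666*13118 = 441630588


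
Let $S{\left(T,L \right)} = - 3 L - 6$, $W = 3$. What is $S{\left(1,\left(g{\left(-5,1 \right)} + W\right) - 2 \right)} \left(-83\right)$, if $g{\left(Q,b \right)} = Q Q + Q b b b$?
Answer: $5727$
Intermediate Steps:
$g{\left(Q,b \right)} = Q^{2} + Q b^{3}$ ($g{\left(Q,b \right)} = Q^{2} + Q b^{2} b = Q^{2} + Q b^{3}$)
$S{\left(T,L \right)} = -6 - 3 L$
$S{\left(1,\left(g{\left(-5,1 \right)} + W\right) - 2 \right)} \left(-83\right) = \left(-6 - 3 \left(\left(- 5 \left(-5 + 1^{3}\right) + 3\right) - 2\right)\right) \left(-83\right) = \left(-6 - 3 \left(\left(- 5 \left(-5 + 1\right) + 3\right) - 2\right)\right) \left(-83\right) = \left(-6 - 3 \left(\left(\left(-5\right) \left(-4\right) + 3\right) - 2\right)\right) \left(-83\right) = \left(-6 - 3 \left(\left(20 + 3\right) - 2\right)\right) \left(-83\right) = \left(-6 - 3 \left(23 - 2\right)\right) \left(-83\right) = \left(-6 - 63\right) \left(-83\right) = \left(-69\right) \left(-83\right) = 5727$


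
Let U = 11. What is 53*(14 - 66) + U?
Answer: -2745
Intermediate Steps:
53*(14 - 66) + U = 53*(14 - 66) + 11 = 53*(-52) + 11 = -2756 + 11 = -2745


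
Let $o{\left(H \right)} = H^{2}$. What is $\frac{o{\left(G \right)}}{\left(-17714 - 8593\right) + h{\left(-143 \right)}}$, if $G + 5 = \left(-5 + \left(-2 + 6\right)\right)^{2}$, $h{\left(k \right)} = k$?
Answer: $- \frac{8}{13225} \approx -0.00060491$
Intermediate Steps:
$G = -4$ ($G = -5 + \left(-5 + \left(-2 + 6\right)\right)^{2} = -5 + \left(-5 + 4\right)^{2} = -5 + \left(-1\right)^{2} = -5 + 1 = -4$)
$\frac{o{\left(G \right)}}{\left(-17714 - 8593\right) + h{\left(-143 \right)}} = \frac{\left(-4\right)^{2}}{\left(-17714 - 8593\right) - 143} = \frac{16}{-26307 - 143} = \frac{16}{-26450} = 16 \left(- \frac{1}{26450}\right) = - \frac{8}{13225}$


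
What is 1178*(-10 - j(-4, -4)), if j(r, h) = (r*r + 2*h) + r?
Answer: -16492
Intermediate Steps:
j(r, h) = r + r² + 2*h (j(r, h) = (r² + 2*h) + r = r + r² + 2*h)
1178*(-10 - j(-4, -4)) = 1178*(-10 - (-4 + (-4)² + 2*(-4))) = 1178*(-10 - (-4 + 16 - 8)) = 1178*(-10 - 1*4) = 1178*(-10 - 4) = 1178*(-14) = -16492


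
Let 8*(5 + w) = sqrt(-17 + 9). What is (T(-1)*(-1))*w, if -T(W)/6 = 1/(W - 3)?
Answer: 15/2 - 3*I*sqrt(2)/8 ≈ 7.5 - 0.53033*I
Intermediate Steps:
T(W) = -6/(-3 + W) (T(W) = -6/(W - 3) = -6/(-3 + W))
w = -5 + I*sqrt(2)/4 (w = -5 + sqrt(-17 + 9)/8 = -5 + sqrt(-8)/8 = -5 + (2*I*sqrt(2))/8 = -5 + I*sqrt(2)/4 ≈ -5.0 + 0.35355*I)
(T(-1)*(-1))*w = (-6/(-3 - 1)*(-1))*(-5 + I*sqrt(2)/4) = (-6/(-4)*(-1))*(-5 + I*sqrt(2)/4) = (-6*(-1/4)*(-1))*(-5 + I*sqrt(2)/4) = ((3/2)*(-1))*(-5 + I*sqrt(2)/4) = -3*(-5 + I*sqrt(2)/4)/2 = 15/2 - 3*I*sqrt(2)/8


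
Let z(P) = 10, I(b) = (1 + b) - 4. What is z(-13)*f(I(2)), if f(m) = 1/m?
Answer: -10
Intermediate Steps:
I(b) = -3 + b
z(-13)*f(I(2)) = 10/(-3 + 2) = 10/(-1) = 10*(-1) = -10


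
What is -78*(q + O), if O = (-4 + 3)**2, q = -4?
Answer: 234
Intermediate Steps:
O = 1 (O = (-1)**2 = 1)
-78*(q + O) = -78*(-4 + 1) = -78*(-3) = 234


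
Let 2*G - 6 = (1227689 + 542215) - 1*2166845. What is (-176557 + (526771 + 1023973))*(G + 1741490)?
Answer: 4240802920415/2 ≈ 2.1204e+12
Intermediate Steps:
G = -396935/2 (G = 3 + ((1227689 + 542215) - 1*2166845)/2 = 3 + (1769904 - 2166845)/2 = 3 + (½)*(-396941) = 3 - 396941/2 = -396935/2 ≈ -1.9847e+5)
(-176557 + (526771 + 1023973))*(G + 1741490) = (-176557 + (526771 + 1023973))*(-396935/2 + 1741490) = (-176557 + 1550744)*(3086045/2) = 1374187*(3086045/2) = 4240802920415/2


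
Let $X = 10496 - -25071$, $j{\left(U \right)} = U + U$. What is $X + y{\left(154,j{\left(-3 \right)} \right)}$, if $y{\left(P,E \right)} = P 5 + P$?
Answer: $36491$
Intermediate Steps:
$j{\left(U \right)} = 2 U$
$y{\left(P,E \right)} = 6 P$ ($y{\left(P,E \right)} = 5 P + P = 6 P$)
$X = 35567$ ($X = 10496 + 25071 = 35567$)
$X + y{\left(154,j{\left(-3 \right)} \right)} = 35567 + 6 \cdot 154 = 35567 + 924 = 36491$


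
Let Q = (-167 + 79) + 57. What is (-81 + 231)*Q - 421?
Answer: -5071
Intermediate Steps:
Q = -31 (Q = -88 + 57 = -31)
(-81 + 231)*Q - 421 = (-81 + 231)*(-31) - 421 = 150*(-31) - 421 = -4650 - 421 = -5071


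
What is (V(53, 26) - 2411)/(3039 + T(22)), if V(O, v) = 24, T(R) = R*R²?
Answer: -2387/13687 ≈ -0.17440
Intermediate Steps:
T(R) = R³
(V(53, 26) - 2411)/(3039 + T(22)) = (24 - 2411)/(3039 + 22³) = -2387/(3039 + 10648) = -2387/13687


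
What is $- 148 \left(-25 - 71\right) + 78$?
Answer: $14286$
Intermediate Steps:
$- 148 \left(-25 - 71\right) + 78 = \left(-148\right) \left(-96\right) + 78 = 14208 + 78 = 14286$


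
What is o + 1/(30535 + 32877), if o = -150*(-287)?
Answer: 2729886601/63412 ≈ 43050.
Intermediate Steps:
o = 43050
o + 1/(30535 + 32877) = 43050 + 1/(30535 + 32877) = 43050 + 1/63412 = 2729886601/63412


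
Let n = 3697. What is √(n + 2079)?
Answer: 76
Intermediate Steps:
√(n + 2079) = √(3697 + 2079) = √5776 = 76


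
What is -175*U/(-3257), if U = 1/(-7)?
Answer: -25/3257 ≈ -0.0076758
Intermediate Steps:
U = -⅐ ≈ -0.14286
-175*U/(-3257) = -175*(-⅐)/(-3257) = 25*(-1/3257) = -25/3257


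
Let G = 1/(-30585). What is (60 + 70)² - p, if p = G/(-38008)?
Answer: 19645822091999/1162474680 ≈ 16900.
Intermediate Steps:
G = -1/30585 ≈ -3.2696e-5
p = 1/1162474680 (p = -1/30585/(-38008) = -1/30585*(-1/38008) = 1/1162474680 ≈ 8.6023e-10)
(60 + 70)² - p = (60 + 70)² - 1*1/1162474680 = 130² - 1/1162474680 = 16900 - 1/1162474680 = 19645822091999/1162474680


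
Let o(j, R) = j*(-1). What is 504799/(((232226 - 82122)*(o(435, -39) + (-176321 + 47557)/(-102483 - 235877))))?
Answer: -21350473705/2759246176868 ≈ -0.0077378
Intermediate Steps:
o(j, R) = -j
504799/(((232226 - 82122)*(o(435, -39) + (-176321 + 47557)/(-102483 - 235877)))) = 504799/(((232226 - 82122)*(-1*435 + (-176321 + 47557)/(-102483 - 235877)))) = 504799/((150104*(-435 - 128764/(-338360)))) = 504799/((150104*(-435 - 128764*(-1/338360)))) = 504799/((150104*(-435 + 32191/84590))) = 504799/((150104*(-36764459/84590))) = 504799/(-2759246176868/42295) = 504799*(-42295/2759246176868) = -21350473705/2759246176868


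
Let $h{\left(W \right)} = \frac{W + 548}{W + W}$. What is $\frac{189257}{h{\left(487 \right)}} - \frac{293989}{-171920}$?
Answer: $\frac{1267656162767}{7117488} \approx 1.781 \cdot 10^{5}$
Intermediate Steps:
$h{\left(W \right)} = \frac{548 + W}{2 W}$
$\frac{189257}{h{\left(487 \right)}} - \frac{293989}{-171920} = \frac{189257}{\frac{1}{2} \cdot \frac{1}{487} \left(548 + 487\right)} - \frac{293989}{-171920} = \frac{189257}{\frac{1}{2} \cdot \frac{1}{487} \cdot 1035} - - \frac{293989}{171920} = \frac{189257}{\frac{1035}{974}} + \frac{293989}{171920} = 189257 \cdot \frac{974}{1035} + \frac{293989}{171920} = \frac{184336318}{1035} + \frac{293989}{171920} = \frac{1267656162767}{7117488}$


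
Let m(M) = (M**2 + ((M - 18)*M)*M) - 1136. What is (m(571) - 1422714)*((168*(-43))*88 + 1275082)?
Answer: 114576935155680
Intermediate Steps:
m(M) = -1136 + M**2 + M**2*(-18 + M) (m(M) = (M**2 + ((-18 + M)*M)*M) - 1136 = (M**2 + (M*(-18 + M))*M) - 1136 = (M**2 + M**2*(-18 + M)) - 1136 = -1136 + M**2 + M**2*(-18 + M))
(m(571) - 1422714)*((168*(-43))*88 + 1275082) = ((-1136 + 571**3 - 17*571**2) - 1422714)*((168*(-43))*88 + 1275082) = ((-1136 + 186169411 - 17*326041) - 1422714)*(-7224*88 + 1275082) = ((-1136 + 186169411 - 5542697) - 1422714)*(-635712 + 1275082) = (180625578 - 1422714)*639370 = 179202864*639370 = 114576935155680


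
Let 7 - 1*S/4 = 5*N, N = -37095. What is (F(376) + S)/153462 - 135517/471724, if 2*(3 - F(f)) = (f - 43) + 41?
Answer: 54850289467/12065284748 ≈ 4.5461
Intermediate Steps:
F(f) = 4 - f/2 (F(f) = 3 - ((f - 43) + 41)/2 = 3 - ((-43 + f) + 41)/2 = 3 - (-2 + f)/2 = 3 + (1 - f/2) = 4 - f/2)
S = 741928 (S = 28 - 20*(-37095) = 28 - 4*(-185475) = 28 + 741900 = 741928)
(F(376) + S)/153462 - 135517/471724 = ((4 - 1/2*376) + 741928)/153462 - 135517/471724 = ((4 - 188) + 741928)*(1/153462) - 135517*1/471724 = (-184 + 741928)*(1/153462) - 135517/471724 = 741744*(1/153462) - 135517/471724 = 123624/25577 - 135517/471724 = 54850289467/12065284748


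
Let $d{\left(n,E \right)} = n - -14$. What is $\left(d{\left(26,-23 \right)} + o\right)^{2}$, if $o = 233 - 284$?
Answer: $121$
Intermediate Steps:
$d{\left(n,E \right)} = 14 + n$ ($d{\left(n,E \right)} = n + 14 = 14 + n$)
$o = -51$ ($o = 233 - 284 = -51$)
$\left(d{\left(26,-23 \right)} + o\right)^{2} = \left(\left(14 + 26\right) - 51\right)^{2} = \left(40 - 51\right)^{2} = \left(-11\right)^{2} = 121$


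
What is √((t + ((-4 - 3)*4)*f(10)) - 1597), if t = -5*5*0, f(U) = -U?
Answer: I*√1317 ≈ 36.29*I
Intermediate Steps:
t = 0 (t = -25*0 = 0)
√((t + ((-4 - 3)*4)*f(10)) - 1597) = √((0 + ((-4 - 3)*4)*(-1*10)) - 1597) = √((0 - 7*4*(-10)) - 1597) = √((0 - 28*(-10)) - 1597) = √((0 + 280) - 1597) = √(280 - 1597) = √(-1317) = I*√1317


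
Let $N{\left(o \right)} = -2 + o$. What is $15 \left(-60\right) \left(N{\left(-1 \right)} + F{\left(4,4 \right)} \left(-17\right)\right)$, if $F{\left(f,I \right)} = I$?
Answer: $63900$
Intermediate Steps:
$15 \left(-60\right) \left(N{\left(-1 \right)} + F{\left(4,4 \right)} \left(-17\right)\right) = 15 \left(-60\right) \left(\left(-2 - 1\right) + 4 \left(-17\right)\right) = - 900 \left(-3 - 68\right) = \left(-900\right) \left(-71\right) = 63900$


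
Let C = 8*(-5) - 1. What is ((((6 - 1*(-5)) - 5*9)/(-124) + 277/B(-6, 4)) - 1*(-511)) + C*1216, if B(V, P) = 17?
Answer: -51992167/1054 ≈ -49328.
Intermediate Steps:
C = -41 (C = -40 - 1 = -41)
((((6 - 1*(-5)) - 5*9)/(-124) + 277/B(-6, 4)) - 1*(-511)) + C*1216 = ((((6 - 1*(-5)) - 5*9)/(-124) + 277/17) - 1*(-511)) - 41*1216 = ((((6 + 5) - 45)*(-1/124) + 277*(1/17)) + 511) - 49856 = (((11 - 45)*(-1/124) + 277/17) + 511) - 49856 = ((-34*(-1/124) + 277/17) + 511) - 49856 = ((17/62 + 277/17) + 511) - 49856 = (17463/1054 + 511) - 49856 = 556057/1054 - 49856 = -51992167/1054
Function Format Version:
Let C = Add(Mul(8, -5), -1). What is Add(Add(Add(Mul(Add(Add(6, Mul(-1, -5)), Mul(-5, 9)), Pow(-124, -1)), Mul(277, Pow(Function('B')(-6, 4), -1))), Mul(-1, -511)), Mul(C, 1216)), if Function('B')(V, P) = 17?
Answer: Rational(-51992167, 1054) ≈ -49328.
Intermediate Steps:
C = -41 (C = Add(-40, -1) = -41)
Add(Add(Add(Mul(Add(Add(6, Mul(-1, -5)), Mul(-5, 9)), Pow(-124, -1)), Mul(277, Pow(Function('B')(-6, 4), -1))), Mul(-1, -511)), Mul(C, 1216)) = Add(Add(Add(Mul(Add(Add(6, Mul(-1, -5)), Mul(-5, 9)), Pow(-124, -1)), Mul(277, Pow(17, -1))), Mul(-1, -511)), Mul(-41, 1216)) = Add(Add(Add(Mul(Add(Add(6, 5), -45), Rational(-1, 124)), Mul(277, Rational(1, 17))), 511), -49856) = Add(Add(Add(Mul(Add(11, -45), Rational(-1, 124)), Rational(277, 17)), 511), -49856) = Add(Add(Add(Mul(-34, Rational(-1, 124)), Rational(277, 17)), 511), -49856) = Add(Add(Add(Rational(17, 62), Rational(277, 17)), 511), -49856) = Add(Add(Rational(17463, 1054), 511), -49856) = Add(Rational(556057, 1054), -49856) = Rational(-51992167, 1054)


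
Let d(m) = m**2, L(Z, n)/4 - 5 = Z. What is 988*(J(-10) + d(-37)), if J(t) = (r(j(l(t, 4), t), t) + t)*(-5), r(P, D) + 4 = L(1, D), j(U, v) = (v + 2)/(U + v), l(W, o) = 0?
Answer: 1303172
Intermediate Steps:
L(Z, n) = 20 + 4*Z
j(U, v) = (2 + v)/(U + v)
r(P, D) = 20 (r(P, D) = -4 + (20 + 4*1) = -4 + (20 + 4) = -4 + 24 = 20)
J(t) = -100 - 5*t (J(t) = (20 + t)*(-5) = -100 - 5*t)
988*(J(-10) + d(-37)) = 988*((-100 - 5*(-10)) + (-37)**2) = 988*((-100 + 50) + 1369) = 988*(-50 + 1369) = 988*1319 = 1303172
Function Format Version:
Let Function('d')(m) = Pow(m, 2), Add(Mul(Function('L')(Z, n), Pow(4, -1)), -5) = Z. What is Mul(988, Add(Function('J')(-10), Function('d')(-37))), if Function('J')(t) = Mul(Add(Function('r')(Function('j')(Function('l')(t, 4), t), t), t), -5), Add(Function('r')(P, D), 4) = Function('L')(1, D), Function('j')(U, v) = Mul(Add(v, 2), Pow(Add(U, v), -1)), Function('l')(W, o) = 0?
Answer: 1303172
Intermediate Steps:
Function('L')(Z, n) = Add(20, Mul(4, Z))
Function('j')(U, v) = Mul(Pow(Add(U, v), -1), Add(2, v)) (Function('j')(U, v) = Mul(Add(2, v), Pow(Add(U, v), -1)) = Mul(Pow(Add(U, v), -1), Add(2, v)))
Function('r')(P, D) = 20 (Function('r')(P, D) = Add(-4, Add(20, Mul(4, 1))) = Add(-4, Add(20, 4)) = Add(-4, 24) = 20)
Function('J')(t) = Add(-100, Mul(-5, t)) (Function('J')(t) = Mul(Add(20, t), -5) = Add(-100, Mul(-5, t)))
Mul(988, Add(Function('J')(-10), Function('d')(-37))) = Mul(988, Add(Add(-100, Mul(-5, -10)), Pow(-37, 2))) = Mul(988, Add(Add(-100, 50), 1369)) = Mul(988, Add(-50, 1369)) = Mul(988, 1319) = 1303172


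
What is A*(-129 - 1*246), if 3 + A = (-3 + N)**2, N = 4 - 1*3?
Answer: -375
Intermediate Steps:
N = 1 (N = 4 - 3 = 1)
A = 1 (A = -3 + (-3 + 1)**2 = -3 + (-2)**2 = -3 + 4 = 1)
A*(-129 - 1*246) = 1*(-129 - 1*246) = 1*(-129 - 246) = 1*(-375) = -375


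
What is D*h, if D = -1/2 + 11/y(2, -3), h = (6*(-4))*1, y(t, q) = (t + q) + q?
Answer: 78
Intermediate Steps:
y(t, q) = t + 2*q (y(t, q) = (q + t) + q = t + 2*q)
h = -24 (h = -24*1 = -24)
D = -13/4 (D = -1/2 + 11/(2 + 2*(-3)) = -1*½ + 11/(2 - 6) = -½ + 11/(-4) = -½ + 11*(-¼) = -½ - 11/4 = -13/4 ≈ -3.2500)
D*h = -13/4*(-24) = 78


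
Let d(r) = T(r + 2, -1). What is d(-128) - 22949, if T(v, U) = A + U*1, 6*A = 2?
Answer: -68849/3 ≈ -22950.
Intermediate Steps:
A = ⅓ (A = (⅙)*2 = ⅓ ≈ 0.33333)
T(v, U) = ⅓ + U (T(v, U) = ⅓ + U*1 = ⅓ + U)
d(r) = -⅔ (d(r) = ⅓ - 1 = -⅔)
d(-128) - 22949 = -⅔ - 22949 = -68849/3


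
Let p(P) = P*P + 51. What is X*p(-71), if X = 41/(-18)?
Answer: -104386/9 ≈ -11598.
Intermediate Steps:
X = -41/18 (X = 41*(-1/18) = -41/18 ≈ -2.2778)
p(P) = 51 + P**2 (p(P) = P**2 + 51 = 51 + P**2)
X*p(-71) = -41*(51 + (-71)**2)/18 = -41*(51 + 5041)/18 = -41/18*5092 = -104386/9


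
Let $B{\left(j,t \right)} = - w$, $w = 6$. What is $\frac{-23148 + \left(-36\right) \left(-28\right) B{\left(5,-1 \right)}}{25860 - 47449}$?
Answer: $\frac{29196}{21589} \approx 1.3524$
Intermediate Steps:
$B{\left(j,t \right)} = -6$ ($B{\left(j,t \right)} = \left(-1\right) 6 = -6$)
$\frac{-23148 + \left(-36\right) \left(-28\right) B{\left(5,-1 \right)}}{25860 - 47449} = \frac{-23148 + \left(-36\right) \left(-28\right) \left(-6\right)}{25860 - 47449} = \frac{-23148 + 1008 \left(-6\right)}{-21589} = \left(-23148 - 6048\right) \left(- \frac{1}{21589}\right) = \left(-29196\right) \left(- \frac{1}{21589}\right) = \frac{29196}{21589}$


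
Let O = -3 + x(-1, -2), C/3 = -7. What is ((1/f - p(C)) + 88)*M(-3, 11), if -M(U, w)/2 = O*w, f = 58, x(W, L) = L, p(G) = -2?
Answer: 287155/29 ≈ 9901.9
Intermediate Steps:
C = -21 (C = 3*(-7) = -21)
O = -5 (O = -3 - 2 = -5)
M(U, w) = 10*w (M(U, w) = -(-10)*w = 10*w)
((1/f - p(C)) + 88)*M(-3, 11) = ((1/58 - 1*(-2)) + 88)*(10*11) = ((1/58 + 2) + 88)*110 = (117/58 + 88)*110 = (5221/58)*110 = 287155/29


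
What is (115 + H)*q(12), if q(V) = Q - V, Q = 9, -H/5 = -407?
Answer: -6450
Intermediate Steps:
H = 2035 (H = -5*(-407) = 2035)
q(V) = 9 - V
(115 + H)*q(12) = (115 + 2035)*(9 - 1*12) = 2150*(9 - 12) = 2150*(-3) = -6450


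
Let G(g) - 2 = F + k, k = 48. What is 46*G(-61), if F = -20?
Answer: 1380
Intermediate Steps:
G(g) = 30 (G(g) = 2 + (-20 + 48) = 2 + 28 = 30)
46*G(-61) = 46*30 = 1380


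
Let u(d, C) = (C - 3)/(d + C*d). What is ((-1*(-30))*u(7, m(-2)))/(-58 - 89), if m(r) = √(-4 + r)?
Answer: -30/2401 - 40*I*√6/2401 ≈ -0.012495 - 0.040808*I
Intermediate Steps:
u(d, C) = (-3 + C)/(d + C*d)
((-1*(-30))*u(7, m(-2)))/(-58 - 89) = ((-1*(-30))*((-3 + √(-4 - 2))/(7*(1 + √(-4 - 2)))))/(-58 - 89) = (30*((-3 + √(-6))/(7*(1 + √(-6)))))/(-147) = (30*((-3 + I*√6)/(7*(1 + I*√6))))*(-1/147) = (30*(-3 + I*√6)/(7*(1 + I*√6)))*(-1/147) = -10*(-3 + I*√6)/(343*(1 + I*√6))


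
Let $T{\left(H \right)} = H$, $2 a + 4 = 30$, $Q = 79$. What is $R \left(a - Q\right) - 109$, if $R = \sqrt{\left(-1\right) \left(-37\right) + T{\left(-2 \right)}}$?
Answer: $-109 - 66 \sqrt{35} \approx -499.46$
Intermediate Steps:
$a = 13$ ($a = -2 + \frac{1}{2} \cdot 30 = -2 + 15 = 13$)
$R = \sqrt{35}$ ($R = \sqrt{\left(-1\right) \left(-37\right) - 2} = \sqrt{37 - 2} = \sqrt{35} \approx 5.9161$)
$R \left(a - Q\right) - 109 = \sqrt{35} \left(13 - 79\right) - 109 = \sqrt{35} \left(-66\right) - 109 = - 66 \sqrt{35} - 109 = -109 - 66 \sqrt{35}$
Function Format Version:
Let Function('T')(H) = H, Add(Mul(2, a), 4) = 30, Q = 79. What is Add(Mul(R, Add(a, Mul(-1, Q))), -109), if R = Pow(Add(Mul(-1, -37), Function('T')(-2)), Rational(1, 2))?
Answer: Add(-109, Mul(-66, Pow(35, Rational(1, 2)))) ≈ -499.46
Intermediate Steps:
a = 13 (a = Add(-2, Mul(Rational(1, 2), 30)) = Add(-2, 15) = 13)
R = Pow(35, Rational(1, 2)) (R = Pow(Add(Mul(-1, -37), -2), Rational(1, 2)) = Pow(Add(37, -2), Rational(1, 2)) = Pow(35, Rational(1, 2)) ≈ 5.9161)
Add(Mul(R, Add(a, Mul(-1, Q))), -109) = Add(Mul(Pow(35, Rational(1, 2)), Add(13, Mul(-1, 79))), -109) = Add(Mul(Pow(35, Rational(1, 2)), Add(13, -79)), -109) = Add(Mul(Pow(35, Rational(1, 2)), -66), -109) = Add(Mul(-66, Pow(35, Rational(1, 2))), -109) = Add(-109, Mul(-66, Pow(35, Rational(1, 2))))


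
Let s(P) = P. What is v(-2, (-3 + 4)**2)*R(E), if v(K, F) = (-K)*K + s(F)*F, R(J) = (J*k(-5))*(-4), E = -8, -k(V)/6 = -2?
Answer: -1152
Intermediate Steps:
k(V) = 12 (k(V) = -6*(-2) = 12)
R(J) = -48*J (R(J) = (J*12)*(-4) = (12*J)*(-4) = -48*J)
v(K, F) = F**2 - K**2 (v(K, F) = (-K)*K + F*F = -K**2 + F**2 = F**2 - K**2)
v(-2, (-3 + 4)**2)*R(E) = (((-3 + 4)**2)**2 - 1*(-2)**2)*(-48*(-8)) = ((1**2)**2 - 1*4)*384 = (1**2 - 4)*384 = (1 - 4)*384 = -3*384 = -1152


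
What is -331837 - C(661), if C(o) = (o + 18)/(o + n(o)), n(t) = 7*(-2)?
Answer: -214699218/647 ≈ -3.3184e+5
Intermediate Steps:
n(t) = -14
C(o) = (18 + o)/(-14 + o) (C(o) = (o + 18)/(o - 14) = (18 + o)/(-14 + o))
-331837 - C(661) = -331837 - (18 + 661)/(-14 + 661) = -331837 - 679/647 = -214699218/647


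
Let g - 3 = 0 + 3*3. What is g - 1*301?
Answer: -289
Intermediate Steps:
g = 12 (g = 3 + (0 + 3*3) = 3 + (0 + 9) = 3 + 9 = 12)
g - 1*301 = 12 - 1*301 = 12 - 301 = -289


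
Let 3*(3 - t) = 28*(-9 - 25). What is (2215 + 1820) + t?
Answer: 13066/3 ≈ 4355.3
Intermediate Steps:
t = 961/3 (t = 3 - 28*(-9 - 25)/3 = 3 - 28*(-34)/3 = 3 - ⅓*(-952) = 3 + 952/3 = 961/3 ≈ 320.33)
(2215 + 1820) + t = (2215 + 1820) + 961/3 = 4035 + 961/3 = 13066/3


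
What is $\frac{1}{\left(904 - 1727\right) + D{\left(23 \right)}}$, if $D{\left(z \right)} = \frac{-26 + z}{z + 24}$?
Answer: $- \frac{47}{38684} \approx -0.001215$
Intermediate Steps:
$D{\left(z \right)} = \frac{-26 + z}{24 + z}$
$\frac{1}{\left(904 - 1727\right) + D{\left(23 \right)}} = \frac{1}{\left(904 - 1727\right) + \frac{-26 + 23}{24 + 23}} = \frac{1}{-823 + \frac{1}{47} \left(-3\right)} = \frac{1}{-823 - \frac{3}{47}} = \frac{1}{- \frac{38684}{47}} = - \frac{47}{38684}$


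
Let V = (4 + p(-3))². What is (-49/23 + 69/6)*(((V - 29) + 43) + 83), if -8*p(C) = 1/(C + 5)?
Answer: 12413231/11776 ≈ 1054.1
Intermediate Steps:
p(C) = -1/(8*(5 + C)) (p(C) = -1/(8*(C + 5)) = -1/(8*(5 + C)))
V = 3969/256 (V = (4 - 1/(40 + 8*(-3)))² = (4 - 1/(40 - 24))² = (4 - 1/16)² = (63/16)² = 3969/256 ≈ 15.504)
(-49/23 + 69/6)*(((V - 29) + 43) + 83) = (-49/23 + 69/6)*(((3969/256 - 29) + 43) + 83) = (-49*1/23 + 69*(⅙))*((-3455/256 + 43) + 83) = (-49/23 + 23/2)*(7553/256 + 83) = (431/46)*(28801/256) = 12413231/11776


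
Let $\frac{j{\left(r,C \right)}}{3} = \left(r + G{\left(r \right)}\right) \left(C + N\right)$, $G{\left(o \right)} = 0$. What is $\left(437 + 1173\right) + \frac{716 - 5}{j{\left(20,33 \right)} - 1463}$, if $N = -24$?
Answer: $\frac{1485319}{923} \approx 1609.2$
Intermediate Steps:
$j{\left(r,C \right)} = 3 r \left(-24 + C\right)$ ($j{\left(r,C \right)} = 3 \left(r + 0\right) \left(C - 24\right) = 3 r \left(-24 + C\right)$)
$\left(437 + 1173\right) + \frac{716 - 5}{j{\left(20,33 \right)} - 1463} = \left(437 + 1173\right) + \frac{716 - 5}{3 \cdot 20 \left(-24 + 33\right) - 1463} = 1610 + \frac{711}{3 \cdot 20 \cdot 9 - 1463} = 1610 + \frac{711}{540 - 1463} = 1610 + \frac{711}{-923} = 1610 + 711 \left(- \frac{1}{923}\right) = 1610 - \frac{711}{923} = \frac{1485319}{923}$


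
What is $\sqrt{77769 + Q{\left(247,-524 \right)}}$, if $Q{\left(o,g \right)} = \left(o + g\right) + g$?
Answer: $6 \sqrt{2138} \approx 277.43$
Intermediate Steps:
$Q{\left(o,g \right)} = o + 2 g$ ($Q{\left(o,g \right)} = \left(g + o\right) + g = o + 2 g$)
$\sqrt{77769 + Q{\left(247,-524 \right)}} = \sqrt{77769 + \left(247 + 2 \left(-524\right)\right)} = \sqrt{77769 + \left(247 - 1048\right)} = \sqrt{77769 - 801} = \sqrt{76968} = 6 \sqrt{2138}$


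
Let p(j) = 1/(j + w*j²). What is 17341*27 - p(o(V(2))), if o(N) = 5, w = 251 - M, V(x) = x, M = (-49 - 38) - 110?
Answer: 5246259434/11205 ≈ 4.6821e+5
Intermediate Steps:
M = -197 (M = -87 - 110 = -197)
w = 448 (w = 251 - 1*(-197) = 251 + 197 = 448)
p(j) = 1/(j + 448*j²)
17341*27 - p(o(V(2))) = 17341*27 - 1/(5*(1 + 448*5)) = 468207 - 1/(5*(1 + 2240)) = 468207 - 1/(5*2241) = 468207 - 1*1/11205 = 468207 - 1/11205 = 5246259434/11205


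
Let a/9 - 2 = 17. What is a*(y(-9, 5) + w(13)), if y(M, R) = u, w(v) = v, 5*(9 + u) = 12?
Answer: 5472/5 ≈ 1094.4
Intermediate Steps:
u = -33/5 (u = -9 + (⅕)*12 = -9 + 12/5 = -33/5 ≈ -6.6000)
y(M, R) = -33/5
a = 171 (a = 18 + 9*17 = 18 + 153 = 171)
a*(y(-9, 5) + w(13)) = 171*(-33/5 + 13) = 171*(32/5) = 5472/5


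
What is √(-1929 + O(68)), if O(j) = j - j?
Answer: I*√1929 ≈ 43.92*I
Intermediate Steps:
O(j) = 0
√(-1929 + O(68)) = √(-1929 + 0) = √(-1929) = I*√1929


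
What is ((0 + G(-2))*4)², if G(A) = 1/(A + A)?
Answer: 1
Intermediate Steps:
G(A) = 1/(2*A)
((0 + G(-2))*4)² = ((0 + (½)/(-2))*4)² = ((0 + (½)*(-½))*4)² = ((0 - ¼)*4)² = (-¼*4)² = (-1)² = 1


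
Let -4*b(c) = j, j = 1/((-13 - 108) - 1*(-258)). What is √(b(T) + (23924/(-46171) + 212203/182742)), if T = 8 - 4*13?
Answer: √856782944082459774083193/1155921180834 ≈ 0.80077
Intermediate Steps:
T = -44 (T = 8 - 52 = -44)
j = 1/137 (j = 1/(-121 + 258) = 1/137 ≈ 0.0072993)
b(c) = -1/548 (b(c) = -¼*1/137 = -1/548)
√(b(T) + (23924/(-46171) + 212203/182742)) = √(-1/548 + (23924/(-46171) + 212203/182742)) = √(-1/548 + (23924*(-1/46171) + 212203*(1/182742))) = √(-1/548 + (-23924/46171 + 212203/182742)) = √(-1/548 + 5425705105/8437380882) = √(1482424508329/2311842361668) = √856782944082459774083193/1155921180834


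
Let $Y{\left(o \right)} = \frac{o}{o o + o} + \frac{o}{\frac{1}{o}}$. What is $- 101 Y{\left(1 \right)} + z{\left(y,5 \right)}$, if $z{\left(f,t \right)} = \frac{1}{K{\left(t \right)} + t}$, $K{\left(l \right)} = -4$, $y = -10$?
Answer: $- \frac{301}{2} \approx -150.5$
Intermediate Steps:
$z{\left(f,t \right)} = \frac{1}{-4 + t}$
$Y{\left(o \right)} = o^{2} + \frac{o}{o + o^{2}}$ ($Y{\left(o \right)} = \frac{o}{o^{2} + o} + o o = \frac{o}{o + o^{2}} + o^{2} = o^{2} + \frac{o}{o + o^{2}}$)
$- 101 Y{\left(1 \right)} + z{\left(y,5 \right)} = - 101 \frac{1 + 1^{2} + 1^{3}}{1 + 1} + \frac{1}{-4 + 5} = - 101 \frac{1 + 1 + 1}{2} + 1^{-1} = - 101 \cdot \frac{1}{2} \cdot 3 + 1 = \left(-101\right) \frac{3}{2} + 1 = - \frac{303}{2} + 1 = - \frac{301}{2}$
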